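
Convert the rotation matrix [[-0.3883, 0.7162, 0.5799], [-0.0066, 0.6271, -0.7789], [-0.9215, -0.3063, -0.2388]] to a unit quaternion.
0.5 + 0.2363i + 0.7507j - 0.3614k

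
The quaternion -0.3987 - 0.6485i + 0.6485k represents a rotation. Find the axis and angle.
axis = (-√2/2, 0, √2/2), θ = 227°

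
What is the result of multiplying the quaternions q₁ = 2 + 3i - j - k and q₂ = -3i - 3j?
6 - 9i - 3j - 12k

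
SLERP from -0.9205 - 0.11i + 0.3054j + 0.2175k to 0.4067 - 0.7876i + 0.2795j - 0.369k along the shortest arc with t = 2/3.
-0.7186 + 0.5726i - 0.0879j + 0.3847k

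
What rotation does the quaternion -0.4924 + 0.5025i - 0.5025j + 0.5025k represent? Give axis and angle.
axis = (√3/3, -√3/3, √3/3), θ = 239°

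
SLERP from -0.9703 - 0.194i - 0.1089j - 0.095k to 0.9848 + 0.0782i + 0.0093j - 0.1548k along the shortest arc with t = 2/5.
-0.9863 - 0.1491i - 0.0697j + 0.0051k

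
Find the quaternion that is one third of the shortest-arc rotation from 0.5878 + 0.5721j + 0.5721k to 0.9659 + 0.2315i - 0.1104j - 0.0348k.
0.8217 + 0.092i + 0.3824j + 0.4124k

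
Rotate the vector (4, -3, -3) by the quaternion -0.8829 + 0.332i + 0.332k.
(0.698, -5.781, 0.302)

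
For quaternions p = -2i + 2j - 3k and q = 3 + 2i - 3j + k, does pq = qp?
No: pq = 13 - 13i + 2j - 7k ≠ 13 + i + 10j - 11k = qp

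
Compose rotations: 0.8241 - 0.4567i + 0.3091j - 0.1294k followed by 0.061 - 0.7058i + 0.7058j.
-0.4902 - 0.7008i + 0.5092j + 0.0963k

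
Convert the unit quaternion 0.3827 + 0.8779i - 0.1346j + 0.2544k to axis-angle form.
axis = (0.9502, -0.1457, 0.2754), θ = 3π/4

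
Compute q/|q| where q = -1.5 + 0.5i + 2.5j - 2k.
-0.4201 + 0.14i + 0.7001j - 0.5601k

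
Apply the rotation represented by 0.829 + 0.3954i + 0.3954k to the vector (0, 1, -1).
(-0.968, 1.03, -0.032)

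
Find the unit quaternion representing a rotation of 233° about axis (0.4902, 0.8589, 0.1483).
-0.4462 + 0.4387i + 0.7687j + 0.1327k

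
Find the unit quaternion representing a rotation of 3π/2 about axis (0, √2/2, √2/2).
-0.7071 + 0.5j + 0.5k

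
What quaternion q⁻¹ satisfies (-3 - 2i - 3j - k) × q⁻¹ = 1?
-0.1304 + 0.087i + 0.1304j + 0.0435k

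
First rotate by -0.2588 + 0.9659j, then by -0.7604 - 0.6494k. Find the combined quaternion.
0.1968 + 0.6273i - 0.7345j + 0.1681k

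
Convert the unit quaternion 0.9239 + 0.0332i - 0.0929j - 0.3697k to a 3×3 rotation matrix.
[[0.7094, 0.677, -0.1962], [-0.6893, 0.7244, 0.0073], [0.1471, 0.13, 0.9805]]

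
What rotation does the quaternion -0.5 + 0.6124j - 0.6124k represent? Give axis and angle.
axis = (0, √2/2, -√2/2), θ = 4π/3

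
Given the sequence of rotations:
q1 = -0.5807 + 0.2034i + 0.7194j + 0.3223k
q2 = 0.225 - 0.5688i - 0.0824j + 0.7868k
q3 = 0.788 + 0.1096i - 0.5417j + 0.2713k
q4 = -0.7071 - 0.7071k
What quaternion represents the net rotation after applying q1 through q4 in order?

q2 · q1 = -0.2093 - 0.2165i + 0.5531j - 0.7768k
q3 · q2 · q1 = 0.3692 + 0.0772i + 0.5756j - 0.7256k
q4 · q3 · q2 · q1 = -0.7741 + 0.3524i - 0.4616j + 0.252k
-0.7741 + 0.3524i - 0.4616j + 0.252k


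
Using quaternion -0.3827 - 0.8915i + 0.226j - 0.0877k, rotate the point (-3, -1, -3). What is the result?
(-2.127, 3.778, 0.444)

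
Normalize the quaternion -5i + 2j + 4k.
-0.7454i + 0.2981j + 0.5963k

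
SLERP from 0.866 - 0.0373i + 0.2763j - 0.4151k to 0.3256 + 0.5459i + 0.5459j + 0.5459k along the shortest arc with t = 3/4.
0.5843 + 0.4657i + 0.5739j + 0.3353k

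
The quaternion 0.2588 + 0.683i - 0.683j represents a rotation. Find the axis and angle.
axis = (√2/2, -√2/2, 0), θ = 5π/6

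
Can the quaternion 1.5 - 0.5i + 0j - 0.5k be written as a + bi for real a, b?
No. The quaternion 1.5 - 0.5i - 0.5k has j-coefficient y = 0 and k-coefficient z = -0.5, not both zero, so it does not lie in the complex subalgebra spanned by 1 and i.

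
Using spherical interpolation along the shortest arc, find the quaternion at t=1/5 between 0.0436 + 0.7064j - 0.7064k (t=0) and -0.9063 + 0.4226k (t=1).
0.2723 + 0.6237j - 0.7327k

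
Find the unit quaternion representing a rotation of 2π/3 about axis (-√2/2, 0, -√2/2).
0.5 - 0.6124i - 0.6124k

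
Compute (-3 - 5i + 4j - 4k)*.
-3 + 5i - 4j + 4k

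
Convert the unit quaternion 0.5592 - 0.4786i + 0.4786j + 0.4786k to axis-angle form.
axis = (-√3/3, √3/3, √3/3), θ = 112°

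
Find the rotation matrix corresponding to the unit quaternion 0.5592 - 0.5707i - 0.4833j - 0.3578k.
[[0.2768, 0.9518, -0.1321], [0.1515, 0.0926, 0.9841], [0.9489, -0.2924, -0.1186]]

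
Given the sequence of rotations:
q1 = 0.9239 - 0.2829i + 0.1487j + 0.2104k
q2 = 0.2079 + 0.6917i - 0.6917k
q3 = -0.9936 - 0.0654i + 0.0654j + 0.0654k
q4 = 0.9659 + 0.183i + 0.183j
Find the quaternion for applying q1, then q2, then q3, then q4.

q2 · q1 = 0.5333 + 0.6831i + 0.0811j - 0.4925k
q3 · q2 · q1 = -0.4583 - 0.7511i - 0.0332j + 0.4742k
q4 · q3 · q2 · q1 = -0.2991 - 0.7226i - 0.2027j + 0.5894k
-0.2991 - 0.7226i - 0.2027j + 0.5894k


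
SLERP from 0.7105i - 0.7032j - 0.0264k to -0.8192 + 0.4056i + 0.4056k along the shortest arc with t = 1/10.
-0.1097 + 0.7325i - 0.6712j + 0.0291k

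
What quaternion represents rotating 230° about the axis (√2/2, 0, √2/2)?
-0.4226 + 0.6409i + 0.6409k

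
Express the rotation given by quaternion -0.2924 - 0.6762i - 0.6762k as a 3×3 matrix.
[[0.0855, -0.3954, 0.9145], [0.3954, -0.829, -0.3954], [0.9145, 0.3954, 0.0855]]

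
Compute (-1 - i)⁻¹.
-0.5 + 0.5i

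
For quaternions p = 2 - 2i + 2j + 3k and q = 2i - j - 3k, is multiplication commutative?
No: pq = 15 + i - 2j - 8k ≠ 15 + 7i - 2j - 4k = qp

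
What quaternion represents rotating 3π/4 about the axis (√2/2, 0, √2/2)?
0.3827 + 0.6533i + 0.6533k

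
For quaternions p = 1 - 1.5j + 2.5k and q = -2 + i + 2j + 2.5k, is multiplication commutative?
No: pq = -5.25 - 7.75i + 7.5j - k ≠ -5.25 + 9.75i + 2.5j - 4k = qp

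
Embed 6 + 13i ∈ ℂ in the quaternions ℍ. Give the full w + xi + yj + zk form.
6 + 13i + 0j + 0k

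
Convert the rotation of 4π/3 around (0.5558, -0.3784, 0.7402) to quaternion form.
-0.5 + 0.4813i - 0.3277j + 0.641k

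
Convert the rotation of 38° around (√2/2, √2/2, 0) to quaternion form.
0.9455 + 0.2302i + 0.2302j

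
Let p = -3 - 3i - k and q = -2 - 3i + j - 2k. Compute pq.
-5 + 16i - 6j + 5k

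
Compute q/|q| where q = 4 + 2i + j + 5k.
0.5898 + 0.2949i + 0.1474j + 0.7372k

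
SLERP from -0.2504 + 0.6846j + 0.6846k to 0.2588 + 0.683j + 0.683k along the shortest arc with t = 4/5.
0.1581 + 0.6982j + 0.6982k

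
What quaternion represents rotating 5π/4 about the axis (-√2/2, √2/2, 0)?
-0.3827 - 0.6533i + 0.6533j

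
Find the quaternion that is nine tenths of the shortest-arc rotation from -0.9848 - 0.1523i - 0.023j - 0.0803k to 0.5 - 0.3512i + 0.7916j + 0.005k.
-0.59 + 0.3106i - 0.7451j - 0.0146k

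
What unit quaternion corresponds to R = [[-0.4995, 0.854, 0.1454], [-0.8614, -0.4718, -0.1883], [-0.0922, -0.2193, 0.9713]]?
-0.5 + 0.0155i - 0.1188j + 0.8577k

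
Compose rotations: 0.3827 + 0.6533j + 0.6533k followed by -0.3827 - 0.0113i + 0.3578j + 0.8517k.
-0.9366 - 0.327i - 0.1057j + 0.0685k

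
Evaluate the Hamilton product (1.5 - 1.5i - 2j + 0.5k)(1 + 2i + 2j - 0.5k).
8.75 + 1.5i + 1.25j + 0.75k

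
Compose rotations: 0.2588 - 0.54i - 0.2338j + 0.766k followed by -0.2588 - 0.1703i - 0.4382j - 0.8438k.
0.385 - 0.4373i + 0.5332j - 0.6134k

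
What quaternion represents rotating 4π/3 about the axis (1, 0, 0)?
-0.5 + 0.866i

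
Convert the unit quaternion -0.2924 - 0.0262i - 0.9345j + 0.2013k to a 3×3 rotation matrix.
[[-0.8276, 0.1667, 0.5359], [-0.0688, 0.9176, -0.3916], [-0.557, -0.3609, -0.748]]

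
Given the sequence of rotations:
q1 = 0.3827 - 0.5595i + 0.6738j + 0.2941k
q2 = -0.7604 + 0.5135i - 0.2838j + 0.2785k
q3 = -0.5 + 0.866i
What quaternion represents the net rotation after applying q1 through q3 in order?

q2 · q1 = 0.1056 + 0.3508i - 0.9278j + 0.0702k
q3 · q2 · q1 = -0.3566 - 0.084i + 0.4031j - 0.8386k
-0.3566 - 0.084i + 0.4031j - 0.8386k


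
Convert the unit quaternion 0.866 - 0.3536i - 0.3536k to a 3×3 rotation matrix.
[[0.7499, 0.6124, 0.2501], [-0.6124, 0.4999, 0.6124], [0.2501, -0.6124, 0.7499]]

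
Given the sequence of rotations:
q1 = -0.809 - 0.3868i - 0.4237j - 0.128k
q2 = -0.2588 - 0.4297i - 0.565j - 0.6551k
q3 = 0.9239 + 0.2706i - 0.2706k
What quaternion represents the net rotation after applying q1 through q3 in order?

q2 · q1 = -0.2801 + 0.2425i + 0.7651j + 0.5266k
q3 · q2 · q1 = -0.1819 + 0.3553i + 0.4988j + 0.7694k
-0.1819 + 0.3553i + 0.4988j + 0.7694k


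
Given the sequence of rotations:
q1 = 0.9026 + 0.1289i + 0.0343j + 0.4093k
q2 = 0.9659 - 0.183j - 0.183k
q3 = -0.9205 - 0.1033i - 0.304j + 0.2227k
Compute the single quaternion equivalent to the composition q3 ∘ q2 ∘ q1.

q2 · q1 = 0.953 + 0.0559i - 0.1556j + 0.2538k
q3 · q2 · q1 = -0.9753 - 0.1924i - 0.1078j + 0.0117k
-0.9753 - 0.1924i - 0.1078j + 0.0117k


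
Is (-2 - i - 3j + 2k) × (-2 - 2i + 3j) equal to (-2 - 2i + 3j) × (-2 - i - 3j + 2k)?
No: pq = 11 - 4j - 13k ≠ 11 + 12i + 4j + 5k = qp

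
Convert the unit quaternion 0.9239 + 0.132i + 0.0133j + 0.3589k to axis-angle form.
axis = (0.345, 0.0348, 0.938), θ = π/4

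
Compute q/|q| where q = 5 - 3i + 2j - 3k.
0.7293 - 0.4376i + 0.2917j - 0.4376k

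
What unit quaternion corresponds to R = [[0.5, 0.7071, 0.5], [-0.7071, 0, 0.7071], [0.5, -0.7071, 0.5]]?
0.7071 - 0.5i - 0.5k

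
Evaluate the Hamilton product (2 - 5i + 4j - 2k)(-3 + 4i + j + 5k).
20 + 45i + 7j - 5k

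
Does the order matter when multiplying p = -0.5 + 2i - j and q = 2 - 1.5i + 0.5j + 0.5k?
Yes: pq = 2.5 + 4.25i - 3.25j - 0.75k ≠ 2.5 + 5.25i - 1.25j + 0.25k = qp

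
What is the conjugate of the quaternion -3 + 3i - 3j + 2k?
-3 - 3i + 3j - 2k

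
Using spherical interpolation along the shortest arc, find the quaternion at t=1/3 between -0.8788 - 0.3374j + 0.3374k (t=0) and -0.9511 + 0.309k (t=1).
-0.9153 - 0.2275j + 0.3324k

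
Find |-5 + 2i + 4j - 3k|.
√54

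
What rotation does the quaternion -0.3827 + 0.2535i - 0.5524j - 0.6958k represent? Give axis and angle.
axis = (0.2744, -0.5979, -0.7531), θ = 5π/4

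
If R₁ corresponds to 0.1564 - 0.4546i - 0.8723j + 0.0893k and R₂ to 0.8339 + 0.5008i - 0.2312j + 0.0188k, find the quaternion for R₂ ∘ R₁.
0.1547 - 0.305i - 0.8168j - 0.4645k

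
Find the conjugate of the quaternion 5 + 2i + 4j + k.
5 - 2i - 4j - k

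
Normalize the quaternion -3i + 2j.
-0.8321i + 0.5547j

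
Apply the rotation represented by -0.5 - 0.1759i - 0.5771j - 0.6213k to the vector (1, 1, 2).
(0.735, 2.073, 1.079)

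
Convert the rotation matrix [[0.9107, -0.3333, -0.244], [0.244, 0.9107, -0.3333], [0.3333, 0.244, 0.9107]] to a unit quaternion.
0.9659 + 0.1494i - 0.1494j + 0.1494k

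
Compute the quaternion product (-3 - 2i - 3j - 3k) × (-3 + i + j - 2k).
8 + 12i - j + 16k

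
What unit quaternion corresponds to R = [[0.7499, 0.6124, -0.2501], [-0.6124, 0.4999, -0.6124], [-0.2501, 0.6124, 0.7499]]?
0.866 + 0.3536i - 0.3536k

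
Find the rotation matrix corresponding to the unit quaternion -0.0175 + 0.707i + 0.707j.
[[0.0003, 0.9997, -0.0247], [0.9997, 0.0003, 0.0247], [0.0247, -0.0247, -0.9994]]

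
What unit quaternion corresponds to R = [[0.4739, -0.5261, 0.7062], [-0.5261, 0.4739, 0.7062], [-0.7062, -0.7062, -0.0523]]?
0.6884 - 0.5129i + 0.5129j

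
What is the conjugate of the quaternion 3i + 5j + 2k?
-3i - 5j - 2k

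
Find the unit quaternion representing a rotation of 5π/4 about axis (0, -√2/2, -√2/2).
-0.3827 - 0.6533j - 0.6533k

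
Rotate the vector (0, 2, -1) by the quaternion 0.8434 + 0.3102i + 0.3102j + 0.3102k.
(-1.377, 1.561, 0.816)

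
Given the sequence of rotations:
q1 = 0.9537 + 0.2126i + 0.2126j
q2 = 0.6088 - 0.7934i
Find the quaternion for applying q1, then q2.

q2 · q1 = 0.7493 - 0.6272i + 0.1294j - 0.1687k
0.7493 - 0.6272i + 0.1294j - 0.1687k


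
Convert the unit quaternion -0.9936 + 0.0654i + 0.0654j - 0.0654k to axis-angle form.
axis = (√3/3, √3/3, -√3/3), θ = 347°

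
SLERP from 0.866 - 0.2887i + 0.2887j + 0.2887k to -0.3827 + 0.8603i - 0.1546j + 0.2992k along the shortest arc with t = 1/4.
0.8144 - 0.4871i + 0.2795j + 0.1459k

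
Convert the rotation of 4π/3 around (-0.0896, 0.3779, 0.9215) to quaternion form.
-0.5 - 0.0776i + 0.3273j + 0.798k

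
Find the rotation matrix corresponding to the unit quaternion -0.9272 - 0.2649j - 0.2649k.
[[0.7193, -0.4912, 0.4912], [0.4912, 0.8597, 0.1403], [-0.4912, 0.1403, 0.8597]]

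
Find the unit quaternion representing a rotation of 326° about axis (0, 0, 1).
-0.9563 + 0.2924k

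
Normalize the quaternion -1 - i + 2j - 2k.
-0.3162 - 0.3162i + 0.6325j - 0.6325k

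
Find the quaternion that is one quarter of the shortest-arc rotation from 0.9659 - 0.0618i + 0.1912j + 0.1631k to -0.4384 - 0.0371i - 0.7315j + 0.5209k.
0.9248 - 0.0395i + 0.3777j - 0.0234k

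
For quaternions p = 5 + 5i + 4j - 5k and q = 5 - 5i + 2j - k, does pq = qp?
No: pq = 37 + 6i + 60j ≠ 37 - 6i - 60k = qp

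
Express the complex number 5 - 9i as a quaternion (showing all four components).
5 - 9i + 0j + 0k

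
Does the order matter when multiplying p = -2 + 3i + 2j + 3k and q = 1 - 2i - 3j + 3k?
Yes: pq = 1 + 22i - 7j - 8k ≠ 1 - 8i + 23j + 2k = qp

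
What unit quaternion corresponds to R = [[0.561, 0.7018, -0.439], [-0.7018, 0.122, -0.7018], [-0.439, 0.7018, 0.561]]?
0.749 + 0.4685i - 0.4685k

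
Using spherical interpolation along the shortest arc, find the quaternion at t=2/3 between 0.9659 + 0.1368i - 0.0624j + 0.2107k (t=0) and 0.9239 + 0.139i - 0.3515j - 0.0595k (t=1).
0.955 + 0.1408i - 0.2592j + 0.0317k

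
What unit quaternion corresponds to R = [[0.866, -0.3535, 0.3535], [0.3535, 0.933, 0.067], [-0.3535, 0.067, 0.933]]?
0.9659 + 0.183j + 0.183k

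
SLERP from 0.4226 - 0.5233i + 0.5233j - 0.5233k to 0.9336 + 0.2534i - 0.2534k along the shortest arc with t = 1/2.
0.8121 - 0.1616i + 0.3133j - 0.4651k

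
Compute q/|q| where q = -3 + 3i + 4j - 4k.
-0.4243 + 0.4243i + 0.5657j - 0.5657k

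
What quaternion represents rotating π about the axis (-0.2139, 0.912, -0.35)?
-0.2139i + 0.912j - 0.35k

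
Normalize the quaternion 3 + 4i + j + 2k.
0.5477 + 0.7303i + 0.1826j + 0.3651k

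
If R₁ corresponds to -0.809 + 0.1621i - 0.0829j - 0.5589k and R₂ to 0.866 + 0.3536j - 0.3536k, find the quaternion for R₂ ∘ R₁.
-0.8689 - 0.0866i - 0.4152j - 0.2553k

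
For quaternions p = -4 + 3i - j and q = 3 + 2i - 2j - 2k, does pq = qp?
No: pq = -20 + 3i + 11j + 4k ≠ -20 - i - j + 12k = qp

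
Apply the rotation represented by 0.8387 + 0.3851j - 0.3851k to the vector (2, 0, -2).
(-0.478, -0.699, -2.699)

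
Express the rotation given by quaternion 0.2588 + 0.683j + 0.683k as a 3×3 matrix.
[[-0.866, -0.3535, 0.3535], [0.3535, 0.067, 0.933], [-0.3535, 0.933, 0.067]]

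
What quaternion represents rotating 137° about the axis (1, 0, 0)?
0.3665 + 0.9304i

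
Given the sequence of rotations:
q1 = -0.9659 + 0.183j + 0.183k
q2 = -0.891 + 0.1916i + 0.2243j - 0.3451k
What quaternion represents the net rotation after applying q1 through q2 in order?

q2 · q1 = 0.8827 - 0.0809i - 0.4148j + 0.2053k
0.8827 - 0.0809i - 0.4148j + 0.2053k


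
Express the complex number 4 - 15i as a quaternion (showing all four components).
4 - 15i + 0j + 0k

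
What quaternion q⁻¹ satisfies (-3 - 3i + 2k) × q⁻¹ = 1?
-0.1364 + 0.1364i - 0.0909k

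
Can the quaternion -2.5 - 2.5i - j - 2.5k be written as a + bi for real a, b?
No. The quaternion -2.5 - 2.5i - j - 2.5k has j-coefficient y = -1 and k-coefficient z = -2.5, not both zero, so it does not lie in the complex subalgebra spanned by 1 and i.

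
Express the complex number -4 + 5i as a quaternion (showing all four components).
-4 + 5i + 0j + 0k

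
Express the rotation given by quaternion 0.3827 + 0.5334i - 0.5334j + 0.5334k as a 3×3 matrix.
[[-0.1381, -0.9773, 0.1608], [-0.1608, -0.1381, -0.9773], [0.9773, -0.1608, -0.1381]]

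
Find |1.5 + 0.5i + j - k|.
2.121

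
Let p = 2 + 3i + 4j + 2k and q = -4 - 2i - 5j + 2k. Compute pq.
14 + 2i - 36j - 11k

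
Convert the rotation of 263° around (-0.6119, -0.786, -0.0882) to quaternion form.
-0.6626 - 0.4583i - 0.5887j - 0.0661k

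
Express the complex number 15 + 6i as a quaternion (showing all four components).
15 + 6i + 0j + 0k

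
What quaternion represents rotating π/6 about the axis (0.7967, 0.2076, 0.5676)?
0.9659 + 0.2062i + 0.0537j + 0.1469k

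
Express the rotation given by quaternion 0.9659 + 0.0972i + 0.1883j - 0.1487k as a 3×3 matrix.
[[0.8849, 0.3239, 0.3349], [-0.2507, 0.9369, -0.2438], [-0.3927, 0.1318, 0.9102]]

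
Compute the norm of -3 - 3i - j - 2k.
√23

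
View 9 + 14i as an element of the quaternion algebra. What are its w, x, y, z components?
9 + 14i + 0j + 0k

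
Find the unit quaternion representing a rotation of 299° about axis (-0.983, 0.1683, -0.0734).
-0.8616 - 0.4989i + 0.0854j - 0.0373k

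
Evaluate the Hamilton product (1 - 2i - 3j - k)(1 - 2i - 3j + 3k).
-9 - 16i + 2j + 2k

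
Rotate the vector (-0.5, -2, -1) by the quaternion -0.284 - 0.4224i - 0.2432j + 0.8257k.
(-0.549, 2.214, 0.216)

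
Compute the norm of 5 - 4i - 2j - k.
√46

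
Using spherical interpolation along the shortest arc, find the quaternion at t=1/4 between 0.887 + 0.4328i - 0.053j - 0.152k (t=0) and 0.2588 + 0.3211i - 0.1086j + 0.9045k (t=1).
0.8547 + 0.4826i - 0.0824j + 0.1727k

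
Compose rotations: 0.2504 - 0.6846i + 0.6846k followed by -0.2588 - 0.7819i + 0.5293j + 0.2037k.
-0.7395 + 0.3437i + 0.5284j + 0.2362k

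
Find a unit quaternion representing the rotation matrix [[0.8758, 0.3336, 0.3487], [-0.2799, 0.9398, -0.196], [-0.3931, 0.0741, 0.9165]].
0.9659 + 0.0699i + 0.192j - 0.1588k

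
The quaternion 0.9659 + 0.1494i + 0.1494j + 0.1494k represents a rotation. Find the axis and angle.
axis = (√3/3, √3/3, √3/3), θ = π/6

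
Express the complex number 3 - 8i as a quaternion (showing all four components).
3 - 8i + 0j + 0k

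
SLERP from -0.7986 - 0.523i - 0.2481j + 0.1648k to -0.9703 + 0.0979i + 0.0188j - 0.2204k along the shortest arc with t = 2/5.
-0.9434 - 0.2947i - 0.152j + 0.0094k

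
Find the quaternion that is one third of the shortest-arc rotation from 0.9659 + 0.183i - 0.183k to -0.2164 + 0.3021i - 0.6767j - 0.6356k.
0.9307 + 0.0084i + 0.3312j + 0.1549k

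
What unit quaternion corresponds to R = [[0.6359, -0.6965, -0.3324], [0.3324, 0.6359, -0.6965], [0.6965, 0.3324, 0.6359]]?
0.8526 + 0.3017i - 0.3017j + 0.3017k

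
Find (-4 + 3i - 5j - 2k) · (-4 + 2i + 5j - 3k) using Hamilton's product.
29 + 5i + 5j + 45k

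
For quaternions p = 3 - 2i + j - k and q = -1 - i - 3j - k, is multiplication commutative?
No: pq = -3 - 5i - 11j + 5k ≠ -3 + 3i - 9j - 9k = qp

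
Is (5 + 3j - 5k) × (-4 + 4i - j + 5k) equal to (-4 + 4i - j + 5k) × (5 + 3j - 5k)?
No: pq = 8 + 30i - 37j + 33k ≠ 8 + 10i + 3j + 57k = qp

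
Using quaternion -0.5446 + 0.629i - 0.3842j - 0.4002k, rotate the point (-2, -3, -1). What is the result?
(2.074, -0.563, 3.063)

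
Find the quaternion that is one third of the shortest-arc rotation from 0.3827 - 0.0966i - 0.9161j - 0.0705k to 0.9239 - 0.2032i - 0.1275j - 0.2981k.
0.6466 - 0.1514i - 0.7282j - 0.1694k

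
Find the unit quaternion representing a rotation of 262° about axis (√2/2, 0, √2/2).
-0.6561 + 0.5337i + 0.5337k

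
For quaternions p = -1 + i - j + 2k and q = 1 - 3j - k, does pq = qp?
No: pq = -2 + 8i + 3j ≠ -2 - 6i + j + 6k = qp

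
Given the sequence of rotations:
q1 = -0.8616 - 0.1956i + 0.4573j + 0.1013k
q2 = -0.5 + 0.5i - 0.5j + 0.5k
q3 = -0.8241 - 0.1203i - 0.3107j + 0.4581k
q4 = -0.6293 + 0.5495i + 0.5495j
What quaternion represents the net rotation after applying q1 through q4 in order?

q2 · q1 = 0.7066 - 0.6123i + 0.0537j - 0.3506k
q3 · q2 · q1 = -0.4787 + 0.5039i - 0.5865j + 0.4159k
q4 · q3 · q2 · q1 = 0.3466 - 0.3516i - 0.1225j - 0.8609k
0.3466 - 0.3516i - 0.1225j - 0.8609k


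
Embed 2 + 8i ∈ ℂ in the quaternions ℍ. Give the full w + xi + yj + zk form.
2 + 8i + 0j + 0k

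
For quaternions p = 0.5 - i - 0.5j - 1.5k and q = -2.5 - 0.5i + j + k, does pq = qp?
No: pq = 0.25 + 3.25i + 3.5j + 3k ≠ 0.25 + 1.25i + 5.5k = qp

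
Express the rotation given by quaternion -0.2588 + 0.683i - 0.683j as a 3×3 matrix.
[[0.067, -0.933, 0.3535], [-0.933, 0.067, 0.3535], [-0.3535, -0.3535, -0.866]]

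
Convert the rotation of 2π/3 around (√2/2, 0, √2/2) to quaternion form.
0.5 + 0.6124i + 0.6124k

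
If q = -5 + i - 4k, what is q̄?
-5 - i + 4k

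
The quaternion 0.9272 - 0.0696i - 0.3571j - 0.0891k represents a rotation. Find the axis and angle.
axis = (-0.1858, -0.9534, -0.2379), θ = 44°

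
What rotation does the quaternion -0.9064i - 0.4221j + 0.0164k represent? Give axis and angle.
axis = (-0.9064, -0.4221, 0.0164), θ = π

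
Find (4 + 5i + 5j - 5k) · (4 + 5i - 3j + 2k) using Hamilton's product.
16 + 35i - 27j - 52k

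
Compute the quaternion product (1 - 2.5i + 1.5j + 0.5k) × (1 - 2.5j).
4.75 - 1.25i - j + 6.75k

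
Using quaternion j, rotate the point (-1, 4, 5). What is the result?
(1, 4, -5)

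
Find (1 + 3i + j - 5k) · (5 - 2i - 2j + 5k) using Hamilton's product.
38 + 8i - 2j - 24k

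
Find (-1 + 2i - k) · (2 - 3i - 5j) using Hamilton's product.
4 + 2i + 8j - 12k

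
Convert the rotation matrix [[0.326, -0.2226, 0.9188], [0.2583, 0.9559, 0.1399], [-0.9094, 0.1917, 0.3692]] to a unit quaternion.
0.8141 + 0.0159i + 0.5614j + 0.1477k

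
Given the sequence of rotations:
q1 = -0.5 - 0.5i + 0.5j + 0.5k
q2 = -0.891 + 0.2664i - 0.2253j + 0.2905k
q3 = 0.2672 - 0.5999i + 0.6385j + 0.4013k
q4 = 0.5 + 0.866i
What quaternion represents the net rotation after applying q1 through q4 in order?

q2 · q1 = 0.5461 + 0.0544i - 0.6113j - 0.5702k
q3 · q2 · q1 = 0.7977 - 0.4318i - 0.1349j + 0.3988k
q4 · q3 · q2 · q1 = 0.7728 + 0.4749i - 0.4128j + 0.0826k
0.7728 + 0.4749i - 0.4128j + 0.0826k


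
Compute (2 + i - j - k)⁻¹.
0.2857 - 0.1429i + 0.1429j + 0.1429k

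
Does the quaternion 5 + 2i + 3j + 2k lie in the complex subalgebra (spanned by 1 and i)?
No. The quaternion 5 + 2i + 3j + 2k has j-coefficient y = 3 and k-coefficient z = 2, not both zero, so it does not lie in the complex subalgebra spanned by 1 and i.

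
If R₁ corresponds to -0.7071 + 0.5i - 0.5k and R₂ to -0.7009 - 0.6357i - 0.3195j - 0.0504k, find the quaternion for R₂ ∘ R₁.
0.7883 + 0.2588i - 0.1171j + 0.5458k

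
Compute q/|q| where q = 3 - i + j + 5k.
0.5 - 0.1667i + 0.1667j + 0.8333k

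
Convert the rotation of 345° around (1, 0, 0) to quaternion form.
-0.9914 + 0.1305i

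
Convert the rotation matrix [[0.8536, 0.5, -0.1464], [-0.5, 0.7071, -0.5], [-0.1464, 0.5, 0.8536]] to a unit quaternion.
0.9239 + 0.2706i - 0.2706k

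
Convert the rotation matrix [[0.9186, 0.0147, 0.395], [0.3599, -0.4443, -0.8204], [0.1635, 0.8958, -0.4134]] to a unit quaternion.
0.515 + 0.8331i + 0.1124j + 0.1676k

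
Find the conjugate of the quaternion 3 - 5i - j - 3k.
3 + 5i + j + 3k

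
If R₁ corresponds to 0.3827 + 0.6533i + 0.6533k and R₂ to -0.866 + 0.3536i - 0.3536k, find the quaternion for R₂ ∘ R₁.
-0.3314 - 0.4304i - 0.462j - 0.7011k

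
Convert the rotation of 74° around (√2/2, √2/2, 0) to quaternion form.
0.7986 + 0.4255i + 0.4255j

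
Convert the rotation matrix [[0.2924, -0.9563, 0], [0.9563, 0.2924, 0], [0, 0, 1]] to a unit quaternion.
0.8039 + 0.5948k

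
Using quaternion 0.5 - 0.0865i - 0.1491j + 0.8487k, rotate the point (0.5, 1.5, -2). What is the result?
(-0.885, 0.087, -2.389)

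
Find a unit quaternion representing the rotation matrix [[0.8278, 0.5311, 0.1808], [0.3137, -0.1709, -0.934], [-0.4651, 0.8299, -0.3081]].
0.5807 + 0.7594i + 0.2781j - 0.0936k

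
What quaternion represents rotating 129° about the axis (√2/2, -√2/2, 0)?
0.4305 + 0.6382i - 0.6382j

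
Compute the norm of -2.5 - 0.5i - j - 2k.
3.391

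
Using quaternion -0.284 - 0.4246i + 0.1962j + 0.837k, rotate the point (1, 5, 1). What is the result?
(0.244, -4.363, 2.811)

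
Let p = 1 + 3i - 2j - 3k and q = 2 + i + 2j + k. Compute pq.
6 + 11i - 8j + 3k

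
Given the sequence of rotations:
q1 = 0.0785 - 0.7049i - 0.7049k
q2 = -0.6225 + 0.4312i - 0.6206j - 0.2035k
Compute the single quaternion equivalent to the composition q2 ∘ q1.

q2 · q1 = 0.1116 + 0.9101i + 0.3987j - 0.0146k
0.1116 + 0.9101i + 0.3987j - 0.0146k


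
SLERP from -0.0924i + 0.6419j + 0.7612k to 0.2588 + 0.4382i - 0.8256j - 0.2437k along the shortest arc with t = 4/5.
-0.2137 - 0.3818i + 0.8211j + 0.3666k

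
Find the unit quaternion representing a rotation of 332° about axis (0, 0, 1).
-0.9703 + 0.2419k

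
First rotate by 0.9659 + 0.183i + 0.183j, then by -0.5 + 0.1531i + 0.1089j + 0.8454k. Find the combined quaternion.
-0.5309 - 0.0983i + 0.1684j + 0.8247k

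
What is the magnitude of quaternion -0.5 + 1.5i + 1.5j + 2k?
2.958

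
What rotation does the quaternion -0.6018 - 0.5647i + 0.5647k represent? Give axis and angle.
axis = (-√2/2, 0, √2/2), θ = 254°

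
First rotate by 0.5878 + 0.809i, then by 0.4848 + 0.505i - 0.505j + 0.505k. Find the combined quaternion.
-0.1236 + 0.689i + 0.1117j + 0.7054k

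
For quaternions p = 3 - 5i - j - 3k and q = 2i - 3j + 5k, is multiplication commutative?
No: pq = 22 - 8i + 10j + 32k ≠ 22 + 20i - 28j - 2k = qp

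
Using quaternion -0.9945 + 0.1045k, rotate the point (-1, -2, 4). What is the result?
(-1.394, -1.748, 4)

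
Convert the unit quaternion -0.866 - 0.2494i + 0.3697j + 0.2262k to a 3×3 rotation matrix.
[[0.6243, 0.2074, -0.7531], [-0.5762, 0.7733, -0.2647], [0.5275, 0.5992, 0.6022]]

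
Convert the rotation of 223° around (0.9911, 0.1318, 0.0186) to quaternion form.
-0.3665 + 0.9221i + 0.1226j + 0.0173k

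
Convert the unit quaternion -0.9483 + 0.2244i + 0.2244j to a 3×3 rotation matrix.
[[0.8993, 0.1007, -0.4256], [0.1007, 0.8993, 0.4256], [0.4256, -0.4256, 0.7986]]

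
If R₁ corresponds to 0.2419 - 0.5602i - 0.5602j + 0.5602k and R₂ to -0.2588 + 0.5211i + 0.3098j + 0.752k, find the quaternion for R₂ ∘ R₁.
-0.0184 + 0.8659i - 0.4933j - 0.0814k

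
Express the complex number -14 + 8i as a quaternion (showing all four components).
-14 + 8i + 0j + 0k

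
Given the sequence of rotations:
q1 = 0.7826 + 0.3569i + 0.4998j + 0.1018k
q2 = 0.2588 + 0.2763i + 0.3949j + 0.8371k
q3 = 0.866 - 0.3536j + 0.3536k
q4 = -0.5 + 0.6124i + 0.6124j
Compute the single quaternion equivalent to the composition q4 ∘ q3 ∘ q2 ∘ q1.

q2 · q1 = -0.1787 - 0.0696i + 0.709j + 0.6786k
q3 · q2 · q1 = -0.144 - 0.5509i + 0.6526j + 0.4999k
q4 · q3 · q2 · q1 = 0.0097 + 0.4934i - 0.7206j + 0.4871k
0.0097 + 0.4934i - 0.7206j + 0.4871k


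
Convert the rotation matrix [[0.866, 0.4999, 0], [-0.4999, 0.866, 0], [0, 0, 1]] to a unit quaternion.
0.9659 - 0.2588k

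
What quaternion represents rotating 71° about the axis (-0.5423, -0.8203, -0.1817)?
0.8141 - 0.3149i - 0.4764j - 0.1055k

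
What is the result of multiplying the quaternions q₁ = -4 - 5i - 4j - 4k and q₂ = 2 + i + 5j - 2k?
9 + 14i - 42j - 21k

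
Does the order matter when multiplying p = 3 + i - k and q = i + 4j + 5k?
Yes: pq = 4 + 7i + 6j + 19k ≠ 4 - i + 18j + 11k = qp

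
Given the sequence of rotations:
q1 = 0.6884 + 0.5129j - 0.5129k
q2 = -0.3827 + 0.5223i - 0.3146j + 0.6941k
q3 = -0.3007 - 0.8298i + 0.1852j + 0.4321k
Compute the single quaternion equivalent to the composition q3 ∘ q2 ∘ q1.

q2 · q1 = 0.2539 + 0.1649i - 0.145j + 0.942k
q3 · q2 · q1 = -0.3197 - 0.0232i + 0.9435j - 0.0838k
-0.3197 - 0.0232i + 0.9435j - 0.0838k


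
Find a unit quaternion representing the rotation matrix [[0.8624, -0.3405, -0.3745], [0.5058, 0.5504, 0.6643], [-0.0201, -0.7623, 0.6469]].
0.8746 - 0.4078i - 0.1013j + 0.2419k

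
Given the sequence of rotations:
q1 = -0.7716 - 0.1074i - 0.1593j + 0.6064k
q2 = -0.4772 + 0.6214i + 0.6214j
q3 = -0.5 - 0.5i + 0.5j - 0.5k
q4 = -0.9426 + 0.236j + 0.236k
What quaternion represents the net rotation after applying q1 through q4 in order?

q2 · q1 = 0.5339 - 0.0514i - 0.7803j - 0.3216k
q3 · q2 · q1 = -0.0633 - 0.7922i + 0.522j + 0.3097k
q4 · q3 · q2 · q1 = -0.1366 + 0.6966i - 0.6939j - 0.1199k
-0.1366 + 0.6966i - 0.6939j - 0.1199k


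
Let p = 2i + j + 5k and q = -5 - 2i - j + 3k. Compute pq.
-10 - 2i - 21j - 25k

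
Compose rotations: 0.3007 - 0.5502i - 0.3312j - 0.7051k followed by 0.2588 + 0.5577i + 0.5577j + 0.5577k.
0.9626 - 0.1832i + 0.1684j + 0.1074k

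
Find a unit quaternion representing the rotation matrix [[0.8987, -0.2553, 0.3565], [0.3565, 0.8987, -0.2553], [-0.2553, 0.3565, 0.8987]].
0.9613 + 0.1591i + 0.1591j + 0.1591k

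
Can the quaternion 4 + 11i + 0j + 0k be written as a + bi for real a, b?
Yes. The quaternion 4 + 11i has j- and k-coefficients y = z = 0, so it lies in the complex subalgebra spanned by 1 and i.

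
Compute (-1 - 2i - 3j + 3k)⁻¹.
-0.0435 + 0.087i + 0.1304j - 0.1304k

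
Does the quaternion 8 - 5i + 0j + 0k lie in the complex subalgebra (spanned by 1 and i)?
Yes. The quaternion 8 - 5i has j- and k-coefficients y = z = 0, so it lies in the complex subalgebra spanned by 1 and i.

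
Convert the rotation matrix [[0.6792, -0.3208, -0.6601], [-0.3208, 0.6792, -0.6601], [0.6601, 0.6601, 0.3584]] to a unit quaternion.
0.8241 + 0.4005i - 0.4005j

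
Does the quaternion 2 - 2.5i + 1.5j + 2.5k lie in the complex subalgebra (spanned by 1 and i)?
No. The quaternion 2 - 2.5i + 1.5j + 2.5k has j-coefficient y = 1.5 and k-coefficient z = 2.5, not both zero, so it does not lie in the complex subalgebra spanned by 1 and i.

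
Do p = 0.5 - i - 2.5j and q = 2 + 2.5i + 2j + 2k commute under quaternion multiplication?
No: pq = 8.5 - 5.75i - 2j + 5.25k ≠ 8.5 + 4.25i - 6j - 3.25k = qp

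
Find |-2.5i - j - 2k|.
3.354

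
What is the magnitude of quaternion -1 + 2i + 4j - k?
√22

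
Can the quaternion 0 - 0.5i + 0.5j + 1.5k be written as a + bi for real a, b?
No. The quaternion -0.5i + 0.5j + 1.5k has j-coefficient y = 0.5 and k-coefficient z = 1.5, not both zero, so it does not lie in the complex subalgebra spanned by 1 and i.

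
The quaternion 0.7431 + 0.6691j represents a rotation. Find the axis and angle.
axis = (0, 1, 0), θ = 84°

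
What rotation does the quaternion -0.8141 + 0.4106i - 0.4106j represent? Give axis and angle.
axis = (√2/2, -√2/2, 0), θ = 289°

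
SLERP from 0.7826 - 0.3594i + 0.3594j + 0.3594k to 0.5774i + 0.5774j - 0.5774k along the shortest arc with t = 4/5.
0.2152 - 0.622i - 0.4243j + 0.622k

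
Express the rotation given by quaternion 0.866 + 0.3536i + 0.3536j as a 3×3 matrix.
[[0.7499, 0.2501, 0.6124], [0.2501, 0.7499, -0.6124], [-0.6124, 0.6124, 0.4999]]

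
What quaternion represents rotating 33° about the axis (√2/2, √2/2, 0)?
0.9588 + 0.2008i + 0.2008j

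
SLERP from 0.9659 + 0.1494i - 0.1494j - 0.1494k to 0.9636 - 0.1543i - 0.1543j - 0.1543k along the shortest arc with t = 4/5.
0.9713 - 0.0938i - 0.1545j - 0.1545k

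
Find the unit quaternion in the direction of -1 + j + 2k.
-0.4082 + 0.4082j + 0.8165k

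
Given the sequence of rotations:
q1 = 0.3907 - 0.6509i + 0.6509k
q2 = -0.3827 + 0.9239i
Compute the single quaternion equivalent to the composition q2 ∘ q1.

q2 · q1 = 0.4518 + 0.6101i - 0.6014j - 0.2491k
0.4518 + 0.6101i - 0.6014j - 0.2491k


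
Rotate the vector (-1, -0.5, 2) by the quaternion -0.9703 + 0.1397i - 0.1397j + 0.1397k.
(-0.418, 0.313, 2.231)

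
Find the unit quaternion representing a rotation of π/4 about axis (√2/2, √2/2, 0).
0.9239 + 0.2706i + 0.2706j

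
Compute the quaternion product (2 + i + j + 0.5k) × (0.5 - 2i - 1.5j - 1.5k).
5.25 - 4.25i - 2j - 2.25k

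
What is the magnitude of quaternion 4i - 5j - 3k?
√50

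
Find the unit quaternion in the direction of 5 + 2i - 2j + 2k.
0.822 + 0.3288i - 0.3288j + 0.3288k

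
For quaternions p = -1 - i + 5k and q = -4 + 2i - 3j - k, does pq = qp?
No: pq = 11 + 17i + 12j - 16k ≠ 11 - 13i - 6j - 22k = qp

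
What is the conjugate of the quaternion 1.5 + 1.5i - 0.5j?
1.5 - 1.5i + 0.5j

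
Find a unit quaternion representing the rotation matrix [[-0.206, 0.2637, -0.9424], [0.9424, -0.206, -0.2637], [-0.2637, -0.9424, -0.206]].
0.309 - 0.5491i - 0.5491j + 0.5491k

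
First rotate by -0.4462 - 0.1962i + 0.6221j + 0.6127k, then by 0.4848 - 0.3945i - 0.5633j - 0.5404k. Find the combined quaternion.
0.3878 + 0.072i + 0.9007j + 0.1822k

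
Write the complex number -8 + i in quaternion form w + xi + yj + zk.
-8 + i + 0j + 0k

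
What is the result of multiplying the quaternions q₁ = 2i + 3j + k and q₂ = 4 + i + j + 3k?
-8 + 16i + 7j + 3k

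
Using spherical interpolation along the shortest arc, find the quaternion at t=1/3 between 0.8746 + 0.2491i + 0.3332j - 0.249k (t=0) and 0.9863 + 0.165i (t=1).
0.9323 + 0.2258i + 0.2262j - 0.1691k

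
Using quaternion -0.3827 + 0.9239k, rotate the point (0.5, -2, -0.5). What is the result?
(-1.768, 1.061, -0.5)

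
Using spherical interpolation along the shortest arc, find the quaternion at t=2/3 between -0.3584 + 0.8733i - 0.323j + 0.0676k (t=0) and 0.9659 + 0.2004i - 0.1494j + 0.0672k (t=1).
-0.9693 + 0.243i - 0.0274j - 0.0241k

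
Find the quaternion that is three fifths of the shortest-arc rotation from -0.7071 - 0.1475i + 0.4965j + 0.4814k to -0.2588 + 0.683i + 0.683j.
-0.522 + 0.4031i + 0.7147j + 0.233k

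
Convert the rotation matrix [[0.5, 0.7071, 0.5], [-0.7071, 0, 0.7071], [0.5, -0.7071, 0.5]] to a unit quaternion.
0.7071 - 0.5i - 0.5k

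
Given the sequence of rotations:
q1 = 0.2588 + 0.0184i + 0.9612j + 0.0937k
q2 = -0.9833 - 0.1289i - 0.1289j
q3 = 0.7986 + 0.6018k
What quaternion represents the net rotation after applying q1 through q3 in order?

q2 · q1 = -0.1282 - 0.0635i - 0.9664j - 0.2137k
q3 · q2 · q1 = 0.0262 + 0.5309i - 0.81j - 0.2478k
0.0262 + 0.5309i - 0.81j - 0.2478k


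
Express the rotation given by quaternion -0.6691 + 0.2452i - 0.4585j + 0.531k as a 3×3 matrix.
[[0.0156, 0.4857, 0.874], [-0.9354, 0.3158, -0.1588], [-0.3532, -0.8151, 0.4593]]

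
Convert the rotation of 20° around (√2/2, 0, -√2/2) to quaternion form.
0.9848 + 0.1228i - 0.1228k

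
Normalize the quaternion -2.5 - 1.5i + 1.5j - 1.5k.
-0.6934 - 0.416i + 0.416j - 0.416k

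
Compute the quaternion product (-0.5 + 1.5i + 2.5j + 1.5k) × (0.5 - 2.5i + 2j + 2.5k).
-5.25 + 5.25i - 7.25j + 8.75k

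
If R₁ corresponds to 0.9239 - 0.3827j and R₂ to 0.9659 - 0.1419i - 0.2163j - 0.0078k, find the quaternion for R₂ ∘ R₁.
0.8096 - 0.1341i - 0.5695j + 0.0471k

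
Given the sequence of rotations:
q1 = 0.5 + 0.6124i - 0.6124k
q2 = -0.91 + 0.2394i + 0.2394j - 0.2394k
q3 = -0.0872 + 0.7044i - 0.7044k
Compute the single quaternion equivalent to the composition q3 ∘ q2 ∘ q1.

q2 · q1 = -0.7482 - 0.5842i + 0.1197j + 0.291k
q3 · q2 · q1 = 0.6817 - 0.3918i + 0.1961j + 0.586k
0.6817 - 0.3918i + 0.1961j + 0.586k


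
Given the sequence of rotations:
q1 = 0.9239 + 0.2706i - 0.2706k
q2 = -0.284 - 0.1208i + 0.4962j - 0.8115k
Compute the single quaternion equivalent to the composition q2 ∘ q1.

q2 · q1 = -0.4493 - 0.3227i + 0.2062j - 0.8072k
-0.4493 - 0.3227i + 0.2062j - 0.8072k


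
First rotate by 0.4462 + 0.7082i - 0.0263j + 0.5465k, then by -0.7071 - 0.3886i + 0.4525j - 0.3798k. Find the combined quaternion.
0.1792 - 0.4369i + 0.1639j - 0.8661k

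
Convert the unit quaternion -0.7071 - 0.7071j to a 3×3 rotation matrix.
[[0, 0, 1], [0, 1, 0], [-1, 0, 0]]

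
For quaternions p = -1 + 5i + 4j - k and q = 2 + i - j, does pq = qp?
No: pq = -3 + 8i + 8j - 11k ≠ -3 + 10i + 10j + 7k = qp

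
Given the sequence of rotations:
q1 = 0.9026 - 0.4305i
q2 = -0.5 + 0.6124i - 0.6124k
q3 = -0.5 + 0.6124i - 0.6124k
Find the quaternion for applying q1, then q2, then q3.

q2 · q1 = -0.1877 + 0.768i + 0.2636j - 0.5528k
q3 · q2 · q1 = -0.715 - 0.3375i - 0.2636j + 0.5528k
-0.715 - 0.3375i - 0.2636j + 0.5528k


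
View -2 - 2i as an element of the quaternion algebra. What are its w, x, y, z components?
-2 - 2i + 0j + 0k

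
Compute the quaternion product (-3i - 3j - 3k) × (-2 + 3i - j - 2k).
9i - 9j + 18k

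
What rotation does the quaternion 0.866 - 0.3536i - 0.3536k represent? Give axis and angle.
axis = (-√2/2, 0, -√2/2), θ = π/3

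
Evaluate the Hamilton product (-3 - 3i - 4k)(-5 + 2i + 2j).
21 + 17i - 14j + 14k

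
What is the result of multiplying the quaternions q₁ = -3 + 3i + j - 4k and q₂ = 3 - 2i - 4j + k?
5 + 20j - 25k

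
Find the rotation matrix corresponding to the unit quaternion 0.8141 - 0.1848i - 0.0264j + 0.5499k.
[[0.3938, -0.8856, -0.2462], [0.9051, 0.3269, 0.2719], [-0.1603, -0.3299, 0.9303]]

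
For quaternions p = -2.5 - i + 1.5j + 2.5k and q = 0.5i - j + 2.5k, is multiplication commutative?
No: pq = -4.25 + 5i + 6.25j - 6k ≠ -4.25 - 7.5i - 1.25j - 6.5k = qp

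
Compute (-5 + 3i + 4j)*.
-5 - 3i - 4j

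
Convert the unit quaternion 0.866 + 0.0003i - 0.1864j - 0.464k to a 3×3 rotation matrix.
[[0.4999, 0.8035, -0.3231], [-0.8038, 0.5694, 0.1725], [0.3226, 0.1735, 0.9305]]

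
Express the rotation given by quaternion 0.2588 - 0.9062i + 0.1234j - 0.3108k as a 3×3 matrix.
[[0.7764, -0.0628, 0.6272], [-0.3845, -0.8356, 0.3923], [0.4994, -0.5458, -0.6729]]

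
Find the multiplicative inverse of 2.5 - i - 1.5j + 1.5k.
0.2128 + 0.0851i + 0.1277j - 0.1277k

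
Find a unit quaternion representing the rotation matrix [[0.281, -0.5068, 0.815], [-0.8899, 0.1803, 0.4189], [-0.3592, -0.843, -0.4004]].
0.515 - 0.6126i + 0.57j - 0.186k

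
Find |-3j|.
3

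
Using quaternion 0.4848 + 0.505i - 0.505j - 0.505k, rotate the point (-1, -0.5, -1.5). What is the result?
(1.53, 0.979, -0.449)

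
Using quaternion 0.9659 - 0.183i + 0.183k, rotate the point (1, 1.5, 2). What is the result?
(0.269, 2.36, 1.269)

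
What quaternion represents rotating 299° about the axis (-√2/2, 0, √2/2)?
-0.8616 - 0.3589i + 0.3589k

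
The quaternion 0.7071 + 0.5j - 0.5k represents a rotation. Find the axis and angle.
axis = (0, √2/2, -√2/2), θ = π/2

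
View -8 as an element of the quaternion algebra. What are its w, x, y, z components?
-8 + 0i + 0j + 0k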